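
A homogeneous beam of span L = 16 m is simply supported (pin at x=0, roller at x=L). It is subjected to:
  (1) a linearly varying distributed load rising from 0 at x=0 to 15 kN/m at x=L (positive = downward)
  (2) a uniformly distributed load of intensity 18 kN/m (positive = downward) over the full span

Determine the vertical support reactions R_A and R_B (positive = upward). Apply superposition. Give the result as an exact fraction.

R_A = 184 kN, R_B = 224 kN

Load 1 — triangular load w₀=15 kN/m (0→w₀ over full span):
  R_A = w₀L/6 = 15·16/6 = 40 kN
  R_B = w₀L/3 = 15·16/3 = 80 kN
Load 2 — uniform load w=18 kN/m over full span:
  R_A = wL/2 = 18·16/2 = 144 kN
  R_B = wL/2 = 18·16/2 = 144 kN
Superposition: R_A = 184 kN, R_B = 224 kN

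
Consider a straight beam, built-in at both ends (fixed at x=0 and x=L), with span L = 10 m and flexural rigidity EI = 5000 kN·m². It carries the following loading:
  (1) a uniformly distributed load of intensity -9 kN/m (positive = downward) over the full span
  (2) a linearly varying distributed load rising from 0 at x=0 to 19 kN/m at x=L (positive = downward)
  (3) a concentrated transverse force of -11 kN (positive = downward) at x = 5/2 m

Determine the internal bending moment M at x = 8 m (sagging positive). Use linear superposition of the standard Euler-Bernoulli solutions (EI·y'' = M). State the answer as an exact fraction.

Load 1 — uniform load w=-9 kN/m over full span:
  M_1 = wLx/2 - wL²/12 - wx²/2 = (-9)·10·8/2 - (-9)·10²/12 - (-9)·8²/2 = 3 kN·m
Load 2 — triangular load w₀=19 kN/m (0→w₀ over full span):
  M_2 = 3w₀Lx/20 - w₀L²/30 - w₀x³/(6L) = 3·19·10·8/20 - 19·10²/30 - 19·8³/(6·10) = 38/15 kN·m
Load 3 — point force P=-11 kN at a=5/2 m (b=L-a=15/2):
  M_3 = Pa²(a+3b)(L-x)/L³ - Pa²b/L²  [x>a] = (-11)·(5/2)²·((5/2)+3·(15/2))·(10-8)/10³ - (-11)·(5/2)²·(15/2)/10² = 55/32 kN·m
Superposition: M = Σ M_i = 3481/480 kN·m ≈ 7.252083 kN·m

M(8) = 3481/480 kN·m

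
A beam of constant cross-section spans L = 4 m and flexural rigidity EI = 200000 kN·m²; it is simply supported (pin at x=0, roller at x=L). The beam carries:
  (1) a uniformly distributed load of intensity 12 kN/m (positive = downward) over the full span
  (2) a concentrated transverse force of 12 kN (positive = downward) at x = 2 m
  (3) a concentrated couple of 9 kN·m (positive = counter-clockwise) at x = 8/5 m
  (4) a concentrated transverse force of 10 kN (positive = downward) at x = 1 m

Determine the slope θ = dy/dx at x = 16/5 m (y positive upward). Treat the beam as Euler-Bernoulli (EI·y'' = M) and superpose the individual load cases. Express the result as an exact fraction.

Load 1 — uniform load w=12 kN/m over full span:
  θ_1 = -w(L³-6Lx²+4x³)/(24EI) = -12·(4³-6·4·(16/5)²+4·(16/5)³)/(24·200000) = 99/781250 rad
Load 2 — point force P=12 kN at a=2 m (b=L-a=2):
  θ_2 = -Pa(2L²-6Lx+3x²+a²)/(6LEI)  [x>a] = -12·2·(2·4²-6·4·(16/5)+3·(16/5)²+2²)/(6·4·200000) = 63/1250000 rad
Load 3 — applied couple M₀=9 kN·m at a=8/5 m (b=L-a=12/5):
  θ_3 = (M₀x²/(2L)-M₀(x-a)+C₁)/EI  [x>a] with C₁=M₀(3b²-L²)/(6L)=12/25 = (9·(16/5)²/(2·4)-9·((16/5)-(8/5))+(12/25))/200000 = -3/250000 rad
Load 4 — point force P=10 kN at a=1 m (b=L-a=3):
  θ_4 = -Pa(2L²-6Lx+3x²+a²)/(6LEI)  [x>a] = -10·1·(2·4²-6·4·(16/5)+3·(16/5)²+1²)/(6·4·200000) = 109/4000000 rad
Superposition: θ = Σ θ_i = 19237/100000000 rad ≈ 0.000192 rad

θ(16/5) = 19237/100000000 rad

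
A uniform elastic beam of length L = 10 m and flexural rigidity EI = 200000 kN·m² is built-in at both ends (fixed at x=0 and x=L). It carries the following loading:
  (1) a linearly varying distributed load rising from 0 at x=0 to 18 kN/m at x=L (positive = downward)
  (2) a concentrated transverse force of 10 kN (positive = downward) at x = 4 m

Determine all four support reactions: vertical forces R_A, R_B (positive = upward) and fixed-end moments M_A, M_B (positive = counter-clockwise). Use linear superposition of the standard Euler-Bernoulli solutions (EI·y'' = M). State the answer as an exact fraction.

R_A = 837/25 kN, M_A = 372/5 kN·m, R_B = 1663/25 kN, M_B = -498/5 kN·m

Load 1 — triangular load w₀=18 kN/m (0→w₀ over full span):
  R_A = 3w₀L/20 = 3·18·10/20 = 27 kN
  M_A = w₀L²/30 = 18·10²/30 = 60 kN·m
  R_B = 7w₀L/20 = 7·18·10/20 = 63 kN
  M_B = -w₀L²/20 = -18·10²/20 = -90 kN·m
Load 2 — point force P=10 kN at a=4 m (b=L-a=6):
  R_A = Pb²(3a+b)/L³ = 10·6²·(3·4+6)/10³ = 162/25 kN
  M_A = Pab²/L² = 10·4·6²/10² = 72/5 kN·m
  R_B = Pa²(a+3b)/L³ = 10·4²·(4+3·6)/10³ = 88/25 kN
  M_B = -Pa²b/L² = -10·4²·6/10² = -48/5 kN·m
Superposition: R_A = 837/25 kN, M_A = 372/5 kN·m, R_B = 1663/25 kN, M_B = -498/5 kN·m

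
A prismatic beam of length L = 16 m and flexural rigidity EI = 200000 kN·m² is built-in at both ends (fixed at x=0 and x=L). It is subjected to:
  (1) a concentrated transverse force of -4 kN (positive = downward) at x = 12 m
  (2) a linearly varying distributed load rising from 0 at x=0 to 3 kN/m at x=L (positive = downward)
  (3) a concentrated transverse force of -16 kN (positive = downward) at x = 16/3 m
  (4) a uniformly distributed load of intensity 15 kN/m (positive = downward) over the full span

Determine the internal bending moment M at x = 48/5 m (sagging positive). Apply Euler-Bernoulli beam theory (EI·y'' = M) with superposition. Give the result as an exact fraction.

Load 1 — point force P=-4 kN at a=12 m (b=L-a=4):
  M_1 = Pb²(3a+b)x/L³ - Pab²/L²  [x≤a] = (-4)·4²·(3·12+4)·(48/5)/16³ - (-4)·12·4²/16² = -3 kN·m
Load 2 — triangular load w₀=3 kN/m (0→w₀ over full span):
  M_2 = 3w₀Lx/20 - w₀L²/30 - w₀x³/(6L) = 3·3·16·(48/5)/20 - 3·16²/30 - 3·(48/5)³/(6·16) = 1984/125 kN·m
Load 3 — point force P=-16 kN at a=16/3 m (b=L-a=32/3):
  M_3 = Pa²(a+3b)(L-x)/L³ - Pa²b/L²  [x>a] = (-16)·(16/3)²·((16/3)+3·(32/3))·(16-(48/5))/16³ - (-16)·(16/3)²·(32/3)/16² = -1024/135 kN·m
Load 4 — uniform load w=15 kN/m over full span:
  M_4 = wLx/2 - wL²/12 - wx²/2 = 15·16·(48/5)/2 - 15·16²/12 - 15·(48/5)²/2 = 704/5 kN·m
Superposition: M = Σ M_i = 493043/3375 kN·m ≈ 146.086815 kN·m

M(48/5) = 493043/3375 kN·m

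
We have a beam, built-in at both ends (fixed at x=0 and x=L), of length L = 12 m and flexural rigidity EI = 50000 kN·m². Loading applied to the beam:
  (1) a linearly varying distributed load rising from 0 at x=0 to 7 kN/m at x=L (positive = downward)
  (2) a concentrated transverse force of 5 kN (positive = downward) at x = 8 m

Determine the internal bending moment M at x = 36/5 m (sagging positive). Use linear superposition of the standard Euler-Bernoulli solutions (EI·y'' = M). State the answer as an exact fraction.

M(36/5) = 28936/1125 kN·m

Load 1 — triangular load w₀=7 kN/m (0→w₀ over full span):
  M_1 = 3w₀Lx/20 - w₀L²/30 - w₀x³/(6L) = 3·7·12·(36/5)/20 - 7·12²/30 - 7·(36/5)³/(6·12) = 2604/125 kN·m
Load 2 — point force P=5 kN at a=8 m (b=L-a=4):
  M_2 = Pb²(3a+b)x/L³ - Pab²/L²  [x≤a] = 5·4²·(3·8+4)·(36/5)/12³ - 5·8·4²/12² = 44/9 kN·m
Superposition: M = Σ M_i = 28936/1125 kN·m ≈ 25.720889 kN·m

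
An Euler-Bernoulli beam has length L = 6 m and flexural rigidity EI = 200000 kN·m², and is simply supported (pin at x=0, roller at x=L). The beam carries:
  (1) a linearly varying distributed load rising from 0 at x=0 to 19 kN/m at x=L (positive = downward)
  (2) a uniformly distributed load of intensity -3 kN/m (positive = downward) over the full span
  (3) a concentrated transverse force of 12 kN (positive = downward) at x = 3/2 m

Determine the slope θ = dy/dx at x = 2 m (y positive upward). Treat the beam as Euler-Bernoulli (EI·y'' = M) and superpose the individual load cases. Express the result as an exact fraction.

Load 1 — triangular load w₀=19 kN/m (0→w₀ over full span):
  θ_1 = -w₀(7L⁴-30L²x²+15x⁴)/(360LEI) = -19·(7·6⁴-30·6²·2²+15·2⁴)/(360·6·200000) = -247/1125000 rad
Load 2 — uniform load w=-3 kN/m over full span:
  θ_2 = -w(L³-6Lx²+4x³)/(24EI) = -(-3)·(6³-6·6·2²+4·2³)/(24·200000) = 13/200000 rad
Load 3 — point force P=12 kN at a=3/2 m (b=L-a=9/2):
  θ_3 = -Pa(2L²-6Lx+3x²+a²)/(6LEI)  [x>a] = -12·(3/2)·(2·6²-6·6·2+3·2²+(3/2)²)/(6·6·200000) = -57/1600000 rad
Superposition: θ = Σ θ_i = -13693/72000000 rad ≈ -0.000190 rad

θ(2) = -13693/72000000 rad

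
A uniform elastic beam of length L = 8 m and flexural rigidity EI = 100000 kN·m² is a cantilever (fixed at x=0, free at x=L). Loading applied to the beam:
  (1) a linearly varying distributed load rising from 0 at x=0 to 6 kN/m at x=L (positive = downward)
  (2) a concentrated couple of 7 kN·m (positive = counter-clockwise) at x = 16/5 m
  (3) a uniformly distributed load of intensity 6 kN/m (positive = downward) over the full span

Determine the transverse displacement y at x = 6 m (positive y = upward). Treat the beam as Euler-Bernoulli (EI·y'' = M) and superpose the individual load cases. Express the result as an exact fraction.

y(6) = -86051/2500000 m

Load 1 — triangular load w₀=6 kN/m (0→w₀ over full span):
  y_1 = (w₀Lx³/12-w₀L²x²/6-w₀x⁵/(120L))/EI = (6·8·6³/12-6·8²·6²/6-6·6⁵/(120·8))/100000 = -7443/500000 m
Load 2 — applied couple M₀=7 kN·m at a=16/5 m (b=L-a=24/5):
  y_2 = M₀a(2x-a)/(2EI)  [x>a] = 7·(16/5)·(2·6-(16/5))/(2·100000) = 77/78125 m
Load 3 — uniform load w=6 kN/m over full span:
  y_3 = -wx²(x²-4Lx+6L²)/(24EI) = -6·6²·(6²-4·8·6+6·8²)/(24·100000) = -513/25000 m
Superposition: y = Σ y_i = -86051/2500000 m ≈ -0.034420 m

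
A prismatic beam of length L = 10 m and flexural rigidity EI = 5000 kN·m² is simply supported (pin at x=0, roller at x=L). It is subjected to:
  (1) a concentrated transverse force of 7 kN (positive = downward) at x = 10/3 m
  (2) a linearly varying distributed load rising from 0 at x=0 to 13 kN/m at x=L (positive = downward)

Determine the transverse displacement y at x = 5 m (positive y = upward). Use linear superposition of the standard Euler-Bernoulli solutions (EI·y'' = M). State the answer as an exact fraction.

y(5) = -10063/51840 m

Load 1 — point force P=7 kN at a=10/3 m (b=L-a=20/3):
  y_1 = -Pa(L-x)(2Lx-a²-x²)/(6LEI)  [x>a] = -7·(10/3)·(10-5)·(2·10·5-(10/3)²-5²)/(6·10·5000) = -161/6480 m
Load 2 — triangular load w₀=13 kN/m (0→w₀ over full span):
  y_2 = -w₀x(7L⁴-10L²x²+3x⁴)/(360LEI) = -13·5·(7·10⁴-10·10²·5²+3·5⁴)/(360·10·5000) = -65/384 m
Superposition: y = Σ y_i = -10063/51840 m ≈ -0.194117 m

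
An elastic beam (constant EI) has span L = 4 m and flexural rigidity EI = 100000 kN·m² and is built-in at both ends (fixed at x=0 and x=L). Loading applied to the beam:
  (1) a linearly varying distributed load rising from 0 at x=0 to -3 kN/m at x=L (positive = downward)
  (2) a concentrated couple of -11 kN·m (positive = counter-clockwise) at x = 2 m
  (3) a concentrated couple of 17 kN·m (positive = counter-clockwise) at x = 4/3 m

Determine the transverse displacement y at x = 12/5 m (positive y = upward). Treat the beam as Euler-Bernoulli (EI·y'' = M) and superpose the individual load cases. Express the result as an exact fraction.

y(12/5) = 63973/1757812500 m

Load 1 — triangular load w₀=-3 kN/m (0→w₀ over full span):
  y_1 = -w₀x²(L-x)²(x+2L)/(120LEI) = -(-3)·(12/5)²·(4-(12/5))²·((12/5)+2·4)/(120·4·100000) = 468/48828125 m
Load 2 — applied couple M₀=-11 kN·m at a=2 m (b=L-a=2):
  y_2 = (R_Ax³/6 - M_Ax²/2 - M₀(x-a)²/2)/EI  [x>a] with R_A=-33/8, M_A=-11/4 = ((-33/8)·(12/5)³/6 - (-11/4)·(12/5)²/2 - (-11)·((12/5)-2)²/2)/100000 = -11/1562500 m
Load 3 — applied couple M₀=17 kN·m at a=4/3 m (b=L-a=8/3):
  y_3 = (R_Ax³/6 - M_Ax²/2 - M₀(x-a)²/2)/EI  [x>a] with R_A=17/3, M_A=0 = ((17/3)·(12/5)³/6 - 0·(12/5)²/2 - 17·((12/5)-(4/3))²/2)/100000 = 119/3515625 m
Superposition: y = Σ y_i = 63973/1757812500 m ≈ 0.000036 m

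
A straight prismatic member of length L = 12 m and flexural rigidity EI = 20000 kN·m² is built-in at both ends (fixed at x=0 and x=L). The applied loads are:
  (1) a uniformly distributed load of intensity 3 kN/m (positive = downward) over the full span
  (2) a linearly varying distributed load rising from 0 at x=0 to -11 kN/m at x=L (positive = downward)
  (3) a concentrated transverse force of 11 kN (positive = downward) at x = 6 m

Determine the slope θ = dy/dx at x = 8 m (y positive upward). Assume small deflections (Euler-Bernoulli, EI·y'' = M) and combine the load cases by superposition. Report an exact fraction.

Load 1 — uniform load w=3 kN/m over full span:
  θ_1 = -wx(L-x)(L-2x)/(12EI) = -3·8·(12-8)·(12-2·8)/(12·20000) = 1/625 rad
Load 2 — triangular load w₀=-11 kN/m (0→w₀ over full span):
  θ_2 = -w₀(2x(L-x)(L-2x)(x+2L)+x²(L-x)²)/(120LEI) = -(-11)·(2·8·(12-8)·(12-2·8)·(8+2·12)+8²·(12-8)²)/(120·12·20000) = -77/28125 rad
Load 3 — point force P=11 kN at a=6 m (b=L-a=6):
  θ_3 = Pa²(L-x)(2bL-(3b+a)(L-x))/(2L³EI)  [x>a] = 11·6²·(12-8)·(2·6·12-(3·6+6)·(12-8))/(2·12³·20000) = 11/10000 rad
Superposition: θ = Σ θ_i = -17/450000 rad ≈ -0.000038 rad

θ(8) = -17/450000 rad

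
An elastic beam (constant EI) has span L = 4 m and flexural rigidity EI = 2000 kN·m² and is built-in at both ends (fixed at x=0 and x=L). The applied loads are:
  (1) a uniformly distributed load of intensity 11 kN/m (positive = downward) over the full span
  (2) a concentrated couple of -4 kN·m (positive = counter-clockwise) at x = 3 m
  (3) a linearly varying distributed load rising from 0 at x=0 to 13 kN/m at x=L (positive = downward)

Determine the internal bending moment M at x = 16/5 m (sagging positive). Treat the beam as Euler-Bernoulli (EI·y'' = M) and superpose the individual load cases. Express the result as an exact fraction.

M(16/5) = 2011/1500 kN·m

Load 1 — uniform load w=11 kN/m over full span:
  M_1 = wLx/2 - wL²/12 - wx²/2 = 11·4·(16/5)/2 - 11·4²/12 - 11·(16/5)²/2 = -44/75 kN·m
Load 2 — applied couple M₀=-4 kN·m at a=3 m (b=L-a=1):
  M_2 = R_Ax - M_A - M₀  [x>a] with R_A=-9/8, M_A=-5/4 = (-9/8)·(16/5) - (-5/4) - (-4) = 33/20 kN·m
Load 3 — triangular load w₀=13 kN/m (0→w₀ over full span):
  M_3 = 3w₀Lx/20 - w₀L²/30 - w₀x³/(6L) = 3·13·4·(16/5)/20 - 13·4²/30 - 13·(16/5)³/(6·4) = 104/375 kN·m
Superposition: M = Σ M_i = 2011/1500 kN·m ≈ 1.340667 kN·m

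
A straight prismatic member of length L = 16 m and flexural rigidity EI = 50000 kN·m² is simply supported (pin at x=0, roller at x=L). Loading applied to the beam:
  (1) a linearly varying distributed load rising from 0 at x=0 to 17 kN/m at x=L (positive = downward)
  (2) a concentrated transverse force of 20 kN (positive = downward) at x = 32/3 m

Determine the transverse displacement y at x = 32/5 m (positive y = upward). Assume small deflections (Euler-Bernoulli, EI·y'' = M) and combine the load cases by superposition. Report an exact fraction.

Load 1 — triangular load w₀=17 kN/m (0→w₀ over full span):
  y_1 = -w₀x(7L⁴-10L²x²+3x⁴)/(360LEI) = -17·(32/5)·(7·16⁴-10·16²·(32/5)²+3·(32/5)⁴)/(360·16·50000) = -19862528/146484375 m
Load 2 — point force P=20 kN at a=32/3 m (b=L-a=16/3):
  y_2 = -Pbx(L²-b²-x²)/(6LEI)  [x≤a] = -20·(16/3)·(32/5)·(16²-(16/3)²-(32/5)²)/(6·16·50000) = -167936/6328125 m
Superposition: y = Σ y_i = -641248256/3955078125 m ≈ -0.162133 m

y(32/5) = -641248256/3955078125 m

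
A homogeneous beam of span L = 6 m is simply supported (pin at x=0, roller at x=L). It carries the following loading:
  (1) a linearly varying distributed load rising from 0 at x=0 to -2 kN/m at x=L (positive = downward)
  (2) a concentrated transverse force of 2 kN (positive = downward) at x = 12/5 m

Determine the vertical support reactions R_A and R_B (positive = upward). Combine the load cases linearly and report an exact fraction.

Load 1 — triangular load w₀=-2 kN/m (0→w₀ over full span):
  R_A = w₀L/6 = (-2)·6/6 = -2 kN
  R_B = w₀L/3 = (-2)·6/3 = -4 kN
Load 2 — point force P=2 kN at a=12/5 m (b=L-a=18/5):
  R_A = Pb/L = 2·(18/5)/6 = 6/5 kN
  R_B = Pa/L = 2·(12/5)/6 = 4/5 kN
Superposition: R_A = -4/5 kN, R_B = -16/5 kN

R_A = -4/5 kN, R_B = -16/5 kN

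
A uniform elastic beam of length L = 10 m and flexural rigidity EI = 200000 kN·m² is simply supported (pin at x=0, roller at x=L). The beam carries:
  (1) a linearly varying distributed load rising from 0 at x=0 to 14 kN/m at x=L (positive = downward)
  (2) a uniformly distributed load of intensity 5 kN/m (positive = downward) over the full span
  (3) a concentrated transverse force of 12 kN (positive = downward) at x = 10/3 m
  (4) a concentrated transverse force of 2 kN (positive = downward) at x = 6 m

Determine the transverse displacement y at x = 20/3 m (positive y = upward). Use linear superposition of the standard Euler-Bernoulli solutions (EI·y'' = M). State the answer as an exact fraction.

Load 1 — triangular load w₀=14 kN/m (0→w₀ over full span):
  y_1 = -w₀x(7L⁴-10L²x²+3x⁴)/(360LEI) = -14·(20/3)·(7·10⁴-10·10²·(20/3)²+3·(20/3)⁴)/(360·10·200000) = -119/29160 m
Load 2 — uniform load w=5 kN/m over full span:
  y_2 = -wx(L³-2Lx²+x³)/(24EI) = -5·(20/3)·(10³-2·10·(20/3)²+(20/3)³)/(24·200000) = -11/3888 m
Load 3 — point force P=12 kN at a=10/3 m (b=L-a=20/3):
  y_3 = -Pa(L-x)(2Lx-a²-x²)/(6LEI)  [x>a] = -12·(10/3)·(10-(20/3))·(2·10·(20/3)-(10/3)²-(20/3)²)/(6·10·200000) = -7/8100 m
Load 4 — point force P=2 kN at a=6 m (b=L-a=4):
  y_4 = -Pa(L-x)(2Lx-a²-x²)/(6LEI)  [x>a] = -2·6·(10-(20/3))·(2·10·(20/3)-6²-(20/3)²)/(6·10·200000) = -119/675000 m
Superposition: y = Σ y_i = -289801/36450000 m ≈ -0.007951 m

y(20/3) = -289801/36450000 m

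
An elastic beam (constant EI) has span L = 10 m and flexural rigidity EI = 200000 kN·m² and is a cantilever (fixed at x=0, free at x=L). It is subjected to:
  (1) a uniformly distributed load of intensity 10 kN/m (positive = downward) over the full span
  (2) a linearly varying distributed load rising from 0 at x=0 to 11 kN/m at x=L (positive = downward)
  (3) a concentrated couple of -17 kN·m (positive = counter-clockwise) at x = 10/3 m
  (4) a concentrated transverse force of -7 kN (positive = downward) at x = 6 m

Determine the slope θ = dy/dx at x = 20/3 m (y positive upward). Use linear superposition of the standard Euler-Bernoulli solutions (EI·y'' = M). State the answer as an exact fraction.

Load 1 — uniform load w=10 kN/m over full span:
  θ_1 = -wx(x²-3Lx+3L²)/(6EI) = -10·(20/3)·((20/3)²-3·10·(20/3)+3·10²)/(6·200000) = -13/1620 rad
Load 2 — triangular load w₀=11 kN/m (0→w₀ over full span):
  θ_2 = (w₀Lx²/4-w₀L²x/3-w₀x⁴/(24L))/EI = (11·10·(20/3)²/4-11·10²·(20/3)/3-11·(20/3)⁴/(24·10))/200000 = -319/48600 rad
Load 3 — applied couple M₀=-17 kN·m at a=10/3 m (b=L-a=20/3):
  θ_3 = M₀a/EI  [x>a] = (-17)·(10/3)/200000 = -17/60000 rad
Load 4 — point force P=-7 kN at a=6 m (b=L-a=4):
  θ_4 = -Pa²/(2EI)  [x>a] = -(-7)·6²/(2·200000) = 63/100000 rad
Superposition: θ = Σ θ_i = -86519/6075000 rad ≈ -0.014242 rad

θ(20/3) = -86519/6075000 rad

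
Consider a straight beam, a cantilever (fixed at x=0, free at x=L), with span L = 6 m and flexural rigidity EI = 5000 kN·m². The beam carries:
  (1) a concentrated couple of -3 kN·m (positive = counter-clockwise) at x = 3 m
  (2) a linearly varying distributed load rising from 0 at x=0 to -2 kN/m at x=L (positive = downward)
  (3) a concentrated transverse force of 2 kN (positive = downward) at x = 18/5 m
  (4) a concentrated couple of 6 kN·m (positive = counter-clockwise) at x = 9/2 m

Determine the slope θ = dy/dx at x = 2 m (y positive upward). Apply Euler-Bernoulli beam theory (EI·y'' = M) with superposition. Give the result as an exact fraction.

Load 1 — applied couple M₀=-3 kN·m at a=3 m (b=L-a=3):
  θ_1 = M₀x/EI  [x≤a] = (-3)·2/5000 = -3/2500 rad
Load 2 — triangular load w₀=-2 kN/m (0→w₀ over full span):
  θ_2 = (w₀Lx²/4-w₀L²x/3-w₀x⁴/(24L))/EI = ((-2)·6·2²/4-(-2)·6²·2/3-(-2)·2⁴/(24·6))/5000 = 163/22500 rad
Load 3 — point force P=2 kN at a=18/5 m (b=L-a=12/5):
  θ_3 = -Px(2a-x)/(2EI)  [x≤a] = -2·2·(2·(18/5)-2)/(2·5000) = -13/6250 rad
Load 4 — applied couple M₀=6 kN·m at a=9/2 m (b=L-a=3/2):
  θ_4 = M₀x/EI  [x≤a] = 6·2/5000 = 3/1250 rad
Superposition: θ = Σ θ_i = 179/28125 rad ≈ 0.006364 rad

θ(2) = 179/28125 rad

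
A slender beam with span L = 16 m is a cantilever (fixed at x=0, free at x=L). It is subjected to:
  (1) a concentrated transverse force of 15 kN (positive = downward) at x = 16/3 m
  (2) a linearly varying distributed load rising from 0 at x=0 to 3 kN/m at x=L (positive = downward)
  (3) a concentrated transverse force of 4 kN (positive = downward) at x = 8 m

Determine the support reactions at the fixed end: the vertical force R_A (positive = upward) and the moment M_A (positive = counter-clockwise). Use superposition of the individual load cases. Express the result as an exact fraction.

R_A = 43 kN, M_A = 368 kN·m

Load 1 — point force P=15 kN at a=16/3 m (b=L-a=32/3):
  R_A = P = 15 kN
  M_A = Pa = 15·(16/3) = 80 kN·m
Load 2 — triangular load w₀=3 kN/m (0→w₀ over full span):
  R_A = w₀L/2 = 3·16/2 = 24 kN
  M_A = w₀L²/3 = 3·16²/3 = 256 kN·m
Load 3 — point force P=4 kN at a=8 m (b=L-a=8):
  R_A = P = 4 kN
  M_A = Pa = 4·8 = 32 kN·m
Superposition: R_A = 43 kN, M_A = 368 kN·m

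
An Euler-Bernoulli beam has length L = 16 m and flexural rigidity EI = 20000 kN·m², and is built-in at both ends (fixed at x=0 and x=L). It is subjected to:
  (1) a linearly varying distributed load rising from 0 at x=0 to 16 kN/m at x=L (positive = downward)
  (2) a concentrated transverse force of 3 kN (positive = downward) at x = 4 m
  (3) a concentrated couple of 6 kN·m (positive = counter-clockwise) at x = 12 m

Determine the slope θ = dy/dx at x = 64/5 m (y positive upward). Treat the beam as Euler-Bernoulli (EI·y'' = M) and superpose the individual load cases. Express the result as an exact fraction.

Load 1 — triangular load w₀=16 kN/m (0→w₀ over full span):
  θ_1 = -w₀(2x(L-x)(L-2x)(x+2L)+x²(L-x)²)/(120LEI) = -16·(2·(64/5)·(16-(64/5))·(16-2·(64/5))·((64/5)+2·16)+(64/5)²·(16-(64/5))²)/(120·16·20000) = 16384/1171875 rad
Load 2 — point force P=3 kN at a=4 m (b=L-a=12):
  θ_2 = Pa²(L-x)(2bL-(3b+a)(L-x))/(2L³EI)  [x>a] = 3·4²·(16-(64/5))·(2·12·16-(3·12+4)·(16-(64/5)))/(2·16³·20000) = 3/12500 rad
Load 3 — applied couple M₀=6 kN·m at a=12 m (b=L-a=4):
  θ_3 = (R_Ax²/2 - M_Ax - M₀(x-a))/EI  [x>a] with R_A=27/64, M_A=15/8 = ((27/64)·(64/5)²/2 - (15/8)·(64/5) - 6·((64/5)-12))/20000 = 9/31250 rad
Superposition: θ = Σ θ_i = 68011/4687500 rad ≈ 0.014509 rad

θ(64/5) = 68011/4687500 rad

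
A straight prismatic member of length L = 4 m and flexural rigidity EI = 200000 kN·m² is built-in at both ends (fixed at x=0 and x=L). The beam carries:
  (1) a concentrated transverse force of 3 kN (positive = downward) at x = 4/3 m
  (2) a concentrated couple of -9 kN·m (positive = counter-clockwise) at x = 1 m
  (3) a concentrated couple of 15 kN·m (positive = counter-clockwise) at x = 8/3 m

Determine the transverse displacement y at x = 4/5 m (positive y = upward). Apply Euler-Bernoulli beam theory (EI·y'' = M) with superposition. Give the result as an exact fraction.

Load 1 — point force P=3 kN at a=4/3 m (b=L-a=8/3):
  y_1 = -Pb²x²(3aL-(3a+b)x)/(6L³EI)  [x≤a] = -3·(8/3)²·(4/5)²·(3·(4/3)·4-(3·(4/3)+(8/3))·(4/5))/(6·4³·200000) = -4/2109375 m
Load 2 — applied couple M₀=-9 kN·m at a=1 m (b=L-a=3):
  y_2 = (R_Ax³/6 - M_Ax²/2)/EI  [x≤a] with R_A=-81/32, M_A=27/16 = ((-81/32)·(4/5)³/6 - (27/16)·(4/5)²/2)/200000 = -189/50000000 m
Load 3 — applied couple M₀=15 kN·m at a=8/3 m (b=L-a=4/3):
  y_3 = (R_Ax³/6 - M_Ax²/2)/EI  [x≤a] with R_A=5, M_A=5 = (5·(4/5)³/6 - 5·(4/5)²/2)/200000 = -11/1875000 m
Superposition: y = Σ y_i = -15583/1350000000 m ≈ -0.000012 m

y(4/5) = -15583/1350000000 m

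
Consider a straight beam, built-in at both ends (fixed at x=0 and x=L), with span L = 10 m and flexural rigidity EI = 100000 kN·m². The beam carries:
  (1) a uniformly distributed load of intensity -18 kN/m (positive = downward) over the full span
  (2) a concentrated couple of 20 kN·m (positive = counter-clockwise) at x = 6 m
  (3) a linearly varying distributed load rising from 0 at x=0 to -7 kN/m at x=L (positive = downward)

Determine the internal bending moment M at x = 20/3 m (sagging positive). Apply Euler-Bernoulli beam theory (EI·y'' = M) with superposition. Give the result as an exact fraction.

M(20/3) = -28066/405 kN·m

Load 1 — uniform load w=-18 kN/m over full span:
  M_1 = wLx/2 - wL²/12 - wx²/2 = (-18)·10·(20/3)/2 - (-18)·10²/12 - (-18)·(20/3)²/2 = -50 kN·m
Load 2 — applied couple M₀=20 kN·m at a=6 m (b=L-a=4):
  M_2 = R_Ax - M_A - M₀  [x>a] with R_A=72/25, M_A=32/5 = (72/25)·(20/3) - (32/5) - 20 = -36/5 kN·m
Load 3 — triangular load w₀=-7 kN/m (0→w₀ over full span):
  M_3 = 3w₀Lx/20 - w₀L²/30 - w₀x³/(6L) = 3·(-7)·10·(20/3)/20 - (-7)·10²/30 - (-7)·(20/3)³/(6·10) = -980/81 kN·m
Superposition: M = Σ M_i = -28066/405 kN·m ≈ -69.298765 kN·m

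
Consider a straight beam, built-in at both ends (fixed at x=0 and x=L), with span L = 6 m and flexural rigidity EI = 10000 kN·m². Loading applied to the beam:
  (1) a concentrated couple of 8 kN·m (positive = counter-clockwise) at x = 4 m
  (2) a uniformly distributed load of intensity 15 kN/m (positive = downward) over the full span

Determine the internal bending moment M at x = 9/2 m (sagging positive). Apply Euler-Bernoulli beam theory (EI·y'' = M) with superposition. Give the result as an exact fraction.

M(9/2) = 71/24 kN·m

Load 1 — applied couple M₀=8 kN·m at a=4 m (b=L-a=2):
  M_1 = R_Ax - M_A - M₀  [x>a] with R_A=16/9, M_A=8/3 = (16/9)·(9/2) - (8/3) - 8 = -8/3 kN·m
Load 2 — uniform load w=15 kN/m over full span:
  M_2 = wLx/2 - wL²/12 - wx²/2 = 15·6·(9/2)/2 - 15·6²/12 - 15·(9/2)²/2 = 45/8 kN·m
Superposition: M = Σ M_i = 71/24 kN·m ≈ 2.958333 kN·m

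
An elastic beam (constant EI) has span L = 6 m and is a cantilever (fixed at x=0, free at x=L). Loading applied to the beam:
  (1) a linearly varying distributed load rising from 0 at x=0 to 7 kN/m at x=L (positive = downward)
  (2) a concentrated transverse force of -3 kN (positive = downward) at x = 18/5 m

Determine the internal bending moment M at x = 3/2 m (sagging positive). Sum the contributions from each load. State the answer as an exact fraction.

Load 1 — triangular load w₀=7 kN/m (0→w₀ over full span):
  M_1 = w₀Lx/2 - w₀L²/3 - w₀x³/(6L) = 7·6·(3/2)/2 - 7·6²/3 - 7·(3/2)³/(6·6) = -1701/32 kN·m
Load 2 — point force P=-3 kN at a=18/5 m (b=L-a=12/5):
  M_2 = -P(a-x)  [x≤a] = -(-3)·((18/5)-(3/2)) = 63/10 kN·m
Superposition: M = Σ M_i = -7497/160 kN·m ≈ -46.856250 kN·m

M(3/2) = -7497/160 kN·m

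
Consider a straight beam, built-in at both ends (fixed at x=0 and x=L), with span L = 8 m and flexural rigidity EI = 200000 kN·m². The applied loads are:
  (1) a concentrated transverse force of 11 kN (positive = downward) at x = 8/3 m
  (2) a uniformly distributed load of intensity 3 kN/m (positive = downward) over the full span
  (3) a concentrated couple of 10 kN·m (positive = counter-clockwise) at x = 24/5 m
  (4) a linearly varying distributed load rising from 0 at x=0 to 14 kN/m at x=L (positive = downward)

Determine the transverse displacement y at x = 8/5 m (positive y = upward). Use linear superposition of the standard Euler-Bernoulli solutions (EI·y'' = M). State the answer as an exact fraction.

y(8/5) = -1068124/3955078125 m

Load 1 — point force P=11 kN at a=8/3 m (b=L-a=16/3):
  y_1 = -Pb²x²(3aL-(3a+b)x)/(6L³EI)  [x≤a] = -11·(16/3)²·(8/5)²·(3·(8/3)·8-(3·(8/3)+(16/3))·(8/5))/(6·8³·200000) = -352/6328125 m
Load 2 — uniform load w=3 kN/m over full span:
  y_2 = -wx²(L-x)²/(24EI) = -3·(8/5)²·(8-(8/5))²/(24·200000) = -128/1953125 m
Load 3 — applied couple M₀=10 kN·m at a=24/5 m (b=L-a=16/5):
  y_3 = (R_Ax³/6 - M_Ax²/2)/EI  [x≤a] with R_A=9/5, M_A=16/5 = ((9/5)·(8/5)³/6 - (16/5)·(8/5)²/2)/200000 = -28/1953125 m
Load 4 — triangular load w₀=14 kN/m (0→w₀ over full span):
  y_4 = -w₀x²(L-x)²(x+2L)/(120LEI) = -14·(8/5)²·(8-(8/5))²·((8/5)+2·8)/(120·8·200000) = -19712/146484375 m
Superposition: y = Σ y_i = -1068124/3955078125 m ≈ -0.000270 m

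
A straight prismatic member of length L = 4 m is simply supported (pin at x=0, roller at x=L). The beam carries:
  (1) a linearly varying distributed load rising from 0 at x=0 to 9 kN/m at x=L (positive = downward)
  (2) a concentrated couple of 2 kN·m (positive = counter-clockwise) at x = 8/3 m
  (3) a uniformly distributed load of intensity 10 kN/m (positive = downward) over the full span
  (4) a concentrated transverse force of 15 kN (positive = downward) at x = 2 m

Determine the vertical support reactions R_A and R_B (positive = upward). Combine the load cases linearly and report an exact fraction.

R_A = 34 kN, R_B = 39 kN

Load 1 — triangular load w₀=9 kN/m (0→w₀ over full span):
  R_A = w₀L/6 = 9·4/6 = 6 kN
  R_B = w₀L/3 = 9·4/3 = 12 kN
Load 2 — applied couple M₀=2 kN·m at a=8/3 m (b=L-a=4/3):
  R_A = M₀/L = 2/4 = 1/2 kN
  R_B = -M₀/L = -2/4 = -1/2 kN
Load 3 — uniform load w=10 kN/m over full span:
  R_A = wL/2 = 10·4/2 = 20 kN
  R_B = wL/2 = 10·4/2 = 20 kN
Load 4 — point force P=15 kN at a=2 m (b=L-a=2):
  R_A = Pb/L = 15·2/4 = 15/2 kN
  R_B = Pa/L = 15·2/4 = 15/2 kN
Superposition: R_A = 34 kN, R_B = 39 kN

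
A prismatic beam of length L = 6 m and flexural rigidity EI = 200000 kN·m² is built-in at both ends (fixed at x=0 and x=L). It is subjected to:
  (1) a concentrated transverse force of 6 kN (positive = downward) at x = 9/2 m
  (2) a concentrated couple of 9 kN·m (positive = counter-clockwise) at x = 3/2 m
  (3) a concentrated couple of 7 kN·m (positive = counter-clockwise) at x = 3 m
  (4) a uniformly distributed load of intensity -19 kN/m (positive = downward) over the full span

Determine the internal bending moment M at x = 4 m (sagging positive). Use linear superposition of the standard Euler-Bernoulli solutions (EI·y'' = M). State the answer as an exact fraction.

Load 1 — point force P=6 kN at a=9/2 m (b=L-a=3/2):
  M_1 = Pb²(3a+b)x/L³ - Pab²/L²  [x≤a] = 6·(3/2)²·(3·(9/2)+(3/2))·4/6³ - 6·(9/2)·(3/2)²/6² = 33/16 kN·m
Load 2 — applied couple M₀=9 kN·m at a=3/2 m (b=L-a=9/2):
  M_2 = R_Ax - M_A - M₀  [x>a] with R_A=27/16, M_A=-27/16 = (27/16)·4 - (-27/16) - 9 = -9/16 kN·m
Load 3 — applied couple M₀=7 kN·m at a=3 m (b=L-a=3):
  M_3 = R_Ax - M_A - M₀  [x>a] with R_A=7/4, M_A=7/4 = (7/4)·4 - (7/4) - 7 = -7/4 kN·m
Load 4 — uniform load w=-19 kN/m over full span:
  M_4 = wLx/2 - wL²/12 - wx²/2 = (-19)·6·4/2 - (-19)·6²/12 - (-19)·4²/2 = -19 kN·m
Superposition: M = Σ M_i = -77/4 kN·m ≈ -19.250000 kN·m

M(4) = -77/4 kN·m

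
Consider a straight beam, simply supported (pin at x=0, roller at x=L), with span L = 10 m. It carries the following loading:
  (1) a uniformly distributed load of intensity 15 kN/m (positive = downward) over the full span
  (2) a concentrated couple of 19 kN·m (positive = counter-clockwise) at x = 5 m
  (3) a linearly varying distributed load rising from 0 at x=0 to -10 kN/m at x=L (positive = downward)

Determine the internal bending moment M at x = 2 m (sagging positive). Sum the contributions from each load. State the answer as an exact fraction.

M(2) = 459/5 kN·m

Load 1 — uniform load w=15 kN/m over full span:
  M_1 = wx(L-x)/2 = 15·2·(10-2)/2 = 120 kN·m
Load 2 — applied couple M₀=19 kN·m at a=5 m (b=L-a=5):
  M_2 = M₀x/L  [x≤a] = 19·2/10 = 19/5 kN·m
Load 3 — triangular load w₀=-10 kN/m (0→w₀ over full span):
  M_3 = w₀Lx/6 - w₀x³/(6L) = (-10)·10·2/6 - (-10)·2³/(6·10) = -32 kN·m
Superposition: M = Σ M_i = 459/5 kN·m ≈ 91.800000 kN·m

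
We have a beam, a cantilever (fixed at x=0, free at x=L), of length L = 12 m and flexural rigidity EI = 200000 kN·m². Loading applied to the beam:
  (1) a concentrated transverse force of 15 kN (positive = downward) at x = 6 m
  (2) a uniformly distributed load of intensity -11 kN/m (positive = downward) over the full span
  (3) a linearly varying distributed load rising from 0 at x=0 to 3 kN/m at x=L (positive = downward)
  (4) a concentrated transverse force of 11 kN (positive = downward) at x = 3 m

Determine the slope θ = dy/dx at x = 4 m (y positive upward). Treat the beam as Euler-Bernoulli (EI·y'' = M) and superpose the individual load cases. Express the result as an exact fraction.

θ(4) = 9031/1200000 rad

Load 1 — point force P=15 kN at a=6 m (b=L-a=6):
  θ_1 = -Px(2a-x)/(2EI)  [x≤a] = -15·4·(2·6-4)/(2·200000) = -3/2500 rad
Load 2 — uniform load w=-11 kN/m over full span:
  θ_2 = -wx(x²-3Lx+3L²)/(6EI) = -(-11)·4·(4²-3·12·4+3·12²)/(6·200000) = 209/18750 rad
Load 3 — triangular load w₀=3 kN/m (0→w₀ over full span):
  θ_3 = (w₀Lx²/4-w₀L²x/3-w₀x⁴/(24L))/EI = (3·12·4²/4-3·12²·4/3-3·4⁴/(24·12))/200000 = -163/75000 rad
Load 4 — point force P=11 kN at a=3 m (b=L-a=9):
  θ_4 = -Pa²/(2EI)  [x>a] = -11·3²/(2·200000) = -99/400000 rad
Superposition: θ = Σ θ_i = 9031/1200000 rad ≈ 0.007526 rad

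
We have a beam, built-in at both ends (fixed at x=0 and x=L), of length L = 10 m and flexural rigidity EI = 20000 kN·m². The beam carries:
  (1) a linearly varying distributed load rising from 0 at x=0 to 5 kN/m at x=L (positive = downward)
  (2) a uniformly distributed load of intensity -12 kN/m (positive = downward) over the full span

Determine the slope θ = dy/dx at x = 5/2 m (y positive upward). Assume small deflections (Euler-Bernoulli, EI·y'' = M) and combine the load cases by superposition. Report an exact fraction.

θ(5/2) = 153/40960 rad

Load 1 — triangular load w₀=5 kN/m (0→w₀ over full span):
  θ_1 = -w₀(2x(L-x)(L-2x)(x+2L)+x²(L-x)²)/(120LEI) = -5·(2·(5/2)·(10-(5/2))·(10-2·(5/2))·((5/2)+2·10)+(5/2)²·(10-(5/2))²)/(120·10·20000) = -39/40960 rad
Load 2 — uniform load w=-12 kN/m over full span:
  θ_2 = -wx(L-x)(L-2x)/(12EI) = -(-12)·(5/2)·(10-(5/2))·(10-2·(5/2))/(12·20000) = 3/640 rad
Superposition: θ = Σ θ_i = 153/40960 rad ≈ 0.003735 rad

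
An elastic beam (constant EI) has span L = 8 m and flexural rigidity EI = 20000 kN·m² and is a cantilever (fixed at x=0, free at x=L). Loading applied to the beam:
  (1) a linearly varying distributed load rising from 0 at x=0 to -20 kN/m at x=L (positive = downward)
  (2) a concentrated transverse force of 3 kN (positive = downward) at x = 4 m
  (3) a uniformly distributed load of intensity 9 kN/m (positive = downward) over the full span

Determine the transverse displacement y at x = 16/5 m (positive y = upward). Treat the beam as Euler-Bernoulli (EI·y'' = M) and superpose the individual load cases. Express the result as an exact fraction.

y(16/5) = 172528/5859375 m

Load 1 — triangular load w₀=-20 kN/m (0→w₀ over full span):
  y_1 = (w₀Lx³/12-w₀L²x²/6-w₀x⁵/(120L))/EI = ((-20)·8·(16/5)³/12-(-20)·8²·(16/5)²/6-(-20)·(16/5)⁵/(120·8))/20000 = 514048/5859375 m
Load 2 — point force P=3 kN at a=4 m (b=L-a=4):
  y_2 = -Px²(3a-x)/(6EI)  [x≤a] = -3·(16/5)²·(3·4-(16/5))/(6·20000) = -176/78125 m
Load 3 — uniform load w=9 kN/m over full span:
  y_3 = -wx²(x²-4Lx+6L²)/(24EI) = -9·(16/5)²·((16/5)²-4·8·(16/5)+6·8²)/(24·20000) = -21888/390625 m
Superposition: y = Σ y_i = 172528/5859375 m ≈ 0.029445 m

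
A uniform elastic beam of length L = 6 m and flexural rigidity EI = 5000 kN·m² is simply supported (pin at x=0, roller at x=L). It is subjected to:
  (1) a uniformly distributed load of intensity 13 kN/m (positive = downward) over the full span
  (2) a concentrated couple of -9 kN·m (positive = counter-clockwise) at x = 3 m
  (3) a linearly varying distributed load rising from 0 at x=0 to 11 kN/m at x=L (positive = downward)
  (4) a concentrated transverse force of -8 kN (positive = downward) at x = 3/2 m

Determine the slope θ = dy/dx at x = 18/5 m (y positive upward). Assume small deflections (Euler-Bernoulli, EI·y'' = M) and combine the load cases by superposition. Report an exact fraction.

θ(18/5) = 3072/390625 rad

Load 1 — uniform load w=13 kN/m over full span:
  θ_1 = -w(L³-6Lx²+4x³)/(24EI) = -13·(6³-6·6·(18/5)²+4·(18/5)³)/(24·5000) = 4329/625000 rad
Load 2 — applied couple M₀=-9 kN·m at a=3 m (b=L-a=3):
  θ_2 = (M₀x²/(2L)-M₀(x-a)+C₁)/EI  [x>a] with C₁=M₀(3b²-L²)/(6L)=9/4 = ((-9)·(18/5)²/(2·6)-(-9)·((18/5)-3)+(9/4))/5000 = -207/500000 rad
Load 3 — triangular load w₀=11 kN/m (0→w₀ over full span):
  θ_3 = -w₀(7L⁴-30L²x²+15x⁴)/(360LEI) = -11·(7·6⁴-30·6²·(18/5)²+15·(18/5)⁴)/(360·6·5000) = 957/390625 rad
Load 4 — point force P=-8 kN at a=3/2 m (b=L-a=9/2):
  θ_4 = -Pa(2L²-6Lx+3x²+a²)/(6LEI)  [x>a] = -(-8)·(3/2)·(2·6²-6·6·(18/5)+3·(18/5)²+(3/2)²)/(6·6·5000) = -549/500000 rad
Superposition: θ = Σ θ_i = 3072/390625 rad ≈ 0.007864 rad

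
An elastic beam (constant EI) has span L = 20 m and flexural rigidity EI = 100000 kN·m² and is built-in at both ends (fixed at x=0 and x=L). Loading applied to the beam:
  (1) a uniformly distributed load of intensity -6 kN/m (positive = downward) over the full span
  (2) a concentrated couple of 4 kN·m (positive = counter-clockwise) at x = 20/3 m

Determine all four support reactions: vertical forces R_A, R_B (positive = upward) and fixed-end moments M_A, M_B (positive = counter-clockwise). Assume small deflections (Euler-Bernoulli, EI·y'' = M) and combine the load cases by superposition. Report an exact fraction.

R_A = -896/15 kN, M_A = -200 kN·m, R_B = -904/15 kN, M_B = 604/3 kN·m

Load 1 — uniform load w=-6 kN/m over full span:
  R_A = wL/2 = (-6)·20/2 = -60 kN
  M_A = wL²/12 = (-6)·20²/12 = -200 kN·m
  R_B = wL/2 = (-6)·20/2 = -60 kN
  M_B = -wL²/12 = -(-6)·20²/12 = 200 kN·m
Load 2 — applied couple M₀=4 kN·m at a=20/3 m (b=L-a=40/3):
  R_A = 6M₀ab/L³ = 6·4·(20/3)·(40/3)/20³ = 4/15 kN
  M_A = M₀b(2a-b)/L² = 4·(40/3)·(2·(20/3)-(40/3))/20² = 0 kN·m
  R_B = -6M₀ab/L³ = -6·4·(20/3)·(40/3)/20³ = -4/15 kN
  M_B = M₀a(2b-a)/L² = 4·(20/3)·(2·(40/3)-(20/3))/20² = 4/3 kN·m
Superposition: R_A = -896/15 kN, M_A = -200 kN·m, R_B = -904/15 kN, M_B = 604/3 kN·m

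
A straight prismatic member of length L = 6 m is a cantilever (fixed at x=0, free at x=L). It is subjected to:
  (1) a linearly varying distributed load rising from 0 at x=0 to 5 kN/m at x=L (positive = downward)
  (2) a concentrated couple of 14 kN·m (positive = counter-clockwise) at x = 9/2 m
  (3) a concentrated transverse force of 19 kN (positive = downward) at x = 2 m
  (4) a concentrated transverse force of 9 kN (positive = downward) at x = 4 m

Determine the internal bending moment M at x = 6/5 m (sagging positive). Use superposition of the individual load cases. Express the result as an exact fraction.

Load 1 — triangular load w₀=5 kN/m (0→w₀ over full span):
  M_1 = w₀Lx/2 - w₀L²/3 - w₀x³/(6L) = 5·6·(6/5)/2 - 5·6²/3 - 5·(6/5)³/(6·6) = -1056/25 kN·m
Load 2 — applied couple M₀=14 kN·m at a=9/2 m (b=L-a=3/2):
  M_2 = M₀  [x≤a] = 14 = 14 kN·m
Load 3 — point force P=19 kN at a=2 m (b=L-a=4):
  M_3 = -P(a-x)  [x≤a] = -19·(2-(6/5)) = -76/5 kN·m
Load 4 — point force P=9 kN at a=4 m (b=L-a=2):
  M_4 = -P(a-x)  [x≤a] = -9·(4-(6/5)) = -126/5 kN·m
Superposition: M = Σ M_i = -1716/25 kN·m ≈ -68.640000 kN·m

M(6/5) = -1716/25 kN·m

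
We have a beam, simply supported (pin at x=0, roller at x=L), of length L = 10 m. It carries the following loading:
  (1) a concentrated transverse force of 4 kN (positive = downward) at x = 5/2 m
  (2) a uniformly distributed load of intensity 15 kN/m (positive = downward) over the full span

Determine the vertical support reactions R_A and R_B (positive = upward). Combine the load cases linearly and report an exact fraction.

R_A = 78 kN, R_B = 76 kN

Load 1 — point force P=4 kN at a=5/2 m (b=L-a=15/2):
  R_A = Pb/L = 4·(15/2)/10 = 3 kN
  R_B = Pa/L = 4·(5/2)/10 = 1 kN
Load 2 — uniform load w=15 kN/m over full span:
  R_A = wL/2 = 15·10/2 = 75 kN
  R_B = wL/2 = 15·10/2 = 75 kN
Superposition: R_A = 78 kN, R_B = 76 kN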